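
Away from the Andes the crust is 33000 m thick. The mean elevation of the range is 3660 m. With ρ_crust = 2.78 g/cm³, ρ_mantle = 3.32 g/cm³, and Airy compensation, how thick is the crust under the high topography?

Root depth r = h ρ_c / (ρ_m − ρ_c) = 3660 m × 2.78 / 0.54 = 18840 m.
Total thickness = T + h + r = 33000 m + 3660 m + 18840 m = 55500 m.

55500 m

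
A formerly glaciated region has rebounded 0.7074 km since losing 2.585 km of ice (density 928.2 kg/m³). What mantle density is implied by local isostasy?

3390 kg/m³

ρ_m = ρ_ice t / u = 928.2 × 2.585 km/0.7074 km = 3390 kg/m³.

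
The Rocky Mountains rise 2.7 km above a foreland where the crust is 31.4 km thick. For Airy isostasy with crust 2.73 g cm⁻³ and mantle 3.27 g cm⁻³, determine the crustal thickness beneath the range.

47.8 km

Root depth r = h ρ_c / (ρ_m − ρ_c) = 2.7 km × 2.73 / 0.54 = 13.65 km.
Total thickness = T + h + r = 31.4 km + 2.7 km + 13.65 km = 47.8 km.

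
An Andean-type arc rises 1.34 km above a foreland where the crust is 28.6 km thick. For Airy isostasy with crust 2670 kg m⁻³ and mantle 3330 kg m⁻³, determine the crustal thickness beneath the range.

Root depth r = h ρ_c / (ρ_m − ρ_c) = 1.34 km × 2670 / 660 = 5.421 km.
Total thickness = T + h + r = 28.6 km + 1.34 km + 5.421 km = 35.4 km.

35.4 km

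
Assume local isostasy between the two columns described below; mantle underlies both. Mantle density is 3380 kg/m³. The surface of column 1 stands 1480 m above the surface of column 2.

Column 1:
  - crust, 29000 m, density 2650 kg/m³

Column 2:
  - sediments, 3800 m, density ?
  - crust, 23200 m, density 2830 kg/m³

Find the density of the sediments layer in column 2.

2480 kg/m³

Take the compensation level at the base of the deeper column (depth z_c below the surface of column 1) and equate Σ ρ_i t_i down to z_c; mantle fills any gap and the z_c terms cancel.
Column 1: 29000×2650 + (z_c − 29000)×3380
Column 2: 1480×0 + 3800×ρ + 23200×2830 + (z_c − 1480 − 27000)×3380
The z_c×3380 term appears on both sides and cancels. Collect the known terms of each column as K = Σ(ρt)_known − 3380 × (depth of known layers): K_1 = 76850000 − 3380×29000 = −21170000; K_2 = 65656000 − 3380×(1480 + 27000) = −30606400.
Balance: K_1 = K_2 + 3800×ρ, so ρ = (K_1 − K_2)/3800 = 9436400/3800 = 2480 kg/m³.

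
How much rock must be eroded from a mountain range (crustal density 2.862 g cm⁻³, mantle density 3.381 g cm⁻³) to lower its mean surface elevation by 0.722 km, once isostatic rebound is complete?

Net drop Δ = e − u = e − e ρ_c/ρ_m = e (ρ_m − ρ_c)/ρ_m.
e = Δ ρ_m/(ρ_m − ρ_c) = 0.722 km × 3.381/0.519 = 4.7 km.

4.7 km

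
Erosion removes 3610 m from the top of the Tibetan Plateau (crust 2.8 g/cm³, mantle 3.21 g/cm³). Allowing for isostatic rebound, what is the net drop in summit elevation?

Rebound u = e ρ_c/ρ_m = 3610 m × 2.8/3.21 = 3149 m.
Net surface drop = e − u = 3610 m − 3149 m = e (ρ_m − ρ_c)/ρ_m = 461 m.

461 m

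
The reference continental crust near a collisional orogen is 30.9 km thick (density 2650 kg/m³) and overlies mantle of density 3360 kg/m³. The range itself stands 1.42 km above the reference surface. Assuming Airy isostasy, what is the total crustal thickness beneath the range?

Root depth r = h ρ_c / (ρ_m − ρ_c) = 1.42 km × 2650 / 710 = 5.3 km.
Total thickness = T + h + r = 30.9 km + 1.42 km + 5.3 km = 37.6 km.

37.6 km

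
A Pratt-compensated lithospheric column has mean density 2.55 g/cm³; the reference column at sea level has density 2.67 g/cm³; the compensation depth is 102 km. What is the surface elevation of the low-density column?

4.8 km

ρ_ref D = ρ (D + h) → h = D (ρ_ref − ρ)/ρ.
h = 102 km × (2.67 − 2.55)/2.55 = 4.8 km.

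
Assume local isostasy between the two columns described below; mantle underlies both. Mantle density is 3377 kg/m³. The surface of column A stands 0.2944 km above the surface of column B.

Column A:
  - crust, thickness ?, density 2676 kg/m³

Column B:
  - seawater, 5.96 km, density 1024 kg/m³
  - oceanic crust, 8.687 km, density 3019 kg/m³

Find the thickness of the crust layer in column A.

25.9 km

Take the compensation level at the base of the deeper column (depth z_c below the surface of column A) and equate Σ ρ_i t_i down to z_c; mantle fills any gap and the z_c terms cancel.
Column A: x×2676 + (z_c − 0 − x)×3377
Column B: 0.2944×0 + 5.96×1024 + 8.687×3019 + (z_c − 0.2944 − 14.647)×3377
The z_c×3377 term appears on both sides and cancels. Collect the known terms of each column as K = Σ(ρt)_known − 3377 × (depth of known layers): K_A = 0 − 3377×0 = 0; K_B = 32329.093 − 3377×(0.2944 + 14.647) = −18128.0148.
Balance: K_A − x×(3377 − 2676) = K_B, so x = (K_A − K_B)/(3377 − 2676) = 18128/701 = 25.9 km.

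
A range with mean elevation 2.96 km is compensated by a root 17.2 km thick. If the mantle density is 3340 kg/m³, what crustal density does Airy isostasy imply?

2850 kg/m³

ρ_c h = (ρ_m − ρ_c) r → ρ_c (h + r) = ρ_m r → ρ_c = ρ_m r / (h + r).
ρ_c = 3340 × 17.2 km / (2.96 km + 17.2 km) = 2850 kg/m³.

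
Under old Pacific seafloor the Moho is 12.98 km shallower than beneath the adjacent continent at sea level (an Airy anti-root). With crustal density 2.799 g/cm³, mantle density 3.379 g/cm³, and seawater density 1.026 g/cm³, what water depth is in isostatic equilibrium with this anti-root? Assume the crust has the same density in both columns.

Replacing a thickness d of crust by seawater at the top must be balanced by replacing crust with mantle at the base: d (ρ_c − ρ_w) = a (ρ_m − ρ_c).
d = a (ρ_m − ρ_c)/(ρ_c − ρ_w) = 12.98 km × 0.58/1.773 = 4.25 km.

4.25 km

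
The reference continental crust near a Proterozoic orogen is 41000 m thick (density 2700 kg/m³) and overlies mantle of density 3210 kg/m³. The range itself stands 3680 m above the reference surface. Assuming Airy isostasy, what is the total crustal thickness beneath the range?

Root depth r = h ρ_c / (ρ_m − ρ_c) = 3680 m × 2700 / 510 = 19480 m.
Total thickness = T + h + r = 41000 m + 3680 m + 19480 m = 64200 m.

64200 m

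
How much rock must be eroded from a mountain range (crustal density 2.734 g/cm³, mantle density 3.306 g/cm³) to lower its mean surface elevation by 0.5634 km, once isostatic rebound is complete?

Net drop Δ = e − u = e − e ρ_c/ρ_m = e (ρ_m − ρ_c)/ρ_m.
e = Δ ρ_m/(ρ_m − ρ_c) = 0.5634 km × 3.306/0.572 = 3.26 km.

3.26 km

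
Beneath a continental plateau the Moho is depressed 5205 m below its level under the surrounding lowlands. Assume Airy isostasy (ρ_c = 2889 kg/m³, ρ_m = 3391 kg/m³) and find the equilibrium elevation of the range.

904 m

By Archimedes' principle applied to the lithosphere: ρ_c h = (ρ_m − ρ_c) r.
h = r (ρ_m − ρ_c) / ρ_c = 5205 m × (3391 − 2889) / 2889 = 904 m.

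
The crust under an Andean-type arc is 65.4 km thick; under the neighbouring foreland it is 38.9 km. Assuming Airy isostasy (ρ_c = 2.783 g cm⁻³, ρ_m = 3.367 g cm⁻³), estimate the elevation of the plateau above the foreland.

Excess crust Δ = 65.4 km − 38.9 km = 26.5 km, split between elevation h and root r with h + r = Δ.
Airy balance ρ_c h = (ρ_m − ρ_c) r gives r = h ρ_c/(ρ_m − ρ_c), so h (1 + ρ_c/(ρ_m − ρ_c)) = Δ, i.e. h = Δ (ρ_m − ρ_c)/ρ_m.
h = 26.5 km × 0.584/3.367 = 4.6 km.

4.6 km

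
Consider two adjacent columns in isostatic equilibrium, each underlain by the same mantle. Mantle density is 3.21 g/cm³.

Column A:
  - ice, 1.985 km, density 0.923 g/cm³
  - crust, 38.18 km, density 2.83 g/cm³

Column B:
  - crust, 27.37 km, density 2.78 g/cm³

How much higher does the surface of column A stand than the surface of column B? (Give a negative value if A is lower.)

2.27 km

For any compensation level in the mantle, the mantle terms cancel and isostasy reduces to e = (Σt_A − Σt_B) − (Σ(ρt)_A − Σ(ρt)_B) / ρ_m.
Σt_A = 40.165 km; Σt_B = 27.37 km; Σ(ρt)_A = 109.881555; Σ(ρt)_B = 76.0886 (in km·g/cm³).
e = (40.165 − 27.37) − (109.881555 − 76.0886) / 3.21 = 2.27 km.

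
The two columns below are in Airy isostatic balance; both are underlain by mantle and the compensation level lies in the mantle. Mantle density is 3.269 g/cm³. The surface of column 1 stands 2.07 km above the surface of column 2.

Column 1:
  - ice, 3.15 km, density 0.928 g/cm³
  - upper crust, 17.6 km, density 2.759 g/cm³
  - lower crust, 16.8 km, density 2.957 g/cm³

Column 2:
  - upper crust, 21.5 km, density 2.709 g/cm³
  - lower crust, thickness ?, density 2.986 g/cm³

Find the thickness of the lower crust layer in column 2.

Take the compensation level at the base of the deeper column (depth z_c below the surface of column 1) and equate Σ ρ_i t_i down to z_c; mantle fills any gap and the z_c terms cancel.
Column 1: 3.15×0.928 + 17.6×2.759 + 16.8×2.957 + (z_c − 37.55)×3.269
Column 2: 2.07×0 + 21.5×2.709 + x×2.986 + (z_c − 2.07 − 21.5 − x)×3.269
The z_c×3.269 term appears on both sides and cancels. Collect the known terms of each column as K = Σ(ρt)_known − 3.269 × (depth of known layers): K_1 = 101.1592 − 3.269×37.55 = −21.59175; K_2 = 58.2435 − 3.269×(2.07 + 21.5) = −18.80683.
Balance: K_1 = K_2 − x×(3.269 − 2.986), so x = (K_2 − K_1)/(3.269 − 2.986) = 2.78492/0.283 = 9.84 km.

9.84 km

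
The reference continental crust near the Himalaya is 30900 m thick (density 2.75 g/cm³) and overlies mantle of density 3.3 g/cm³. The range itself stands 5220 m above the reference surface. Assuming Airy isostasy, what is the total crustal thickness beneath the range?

Root depth r = h ρ_c / (ρ_m − ρ_c) = 5220 m × 2.75 / 0.55 = 26100 m.
Total thickness = T + h + r = 30900 m + 5220 m + 26100 m = 62200 m.

62200 m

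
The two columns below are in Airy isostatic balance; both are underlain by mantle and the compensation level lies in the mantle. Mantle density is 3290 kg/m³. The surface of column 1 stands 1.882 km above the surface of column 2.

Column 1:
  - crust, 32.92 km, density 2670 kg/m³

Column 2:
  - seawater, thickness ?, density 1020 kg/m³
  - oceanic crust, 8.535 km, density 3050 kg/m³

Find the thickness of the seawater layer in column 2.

Take the compensation level at the base of the deeper column (depth z_c below the surface of column 1) and equate Σ ρ_i t_i down to z_c; mantle fills any gap and the z_c terms cancel.
Column 1: 32.92×2670 + (z_c − 32.92)×3290
Column 2: 1.882×0 + x×1020 + 8.535×3050 + (z_c − 1.882 − 8.535 − x)×3290
The z_c×3290 term appears on both sides and cancels. Collect the known terms of each column as K = Σ(ρt)_known − 3290 × (depth of known layers): K_1 = 87896.4 − 3290×32.92 = −20410.4; K_2 = 26031.75 − 3290×(1.882 + 8.535) = −8240.18.
Balance: K_1 = K_2 − x×(3290 − 1020), so x = (K_2 − K_1)/(3290 − 1020) = 12170.2/2270 = 5.36 km.

5.36 km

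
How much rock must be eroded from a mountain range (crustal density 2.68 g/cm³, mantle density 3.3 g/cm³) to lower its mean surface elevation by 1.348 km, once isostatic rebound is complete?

Net drop Δ = e − u = e − e ρ_c/ρ_m = e (ρ_m − ρ_c)/ρ_m.
e = Δ ρ_m/(ρ_m − ρ_c) = 1.348 km × 3.3/0.62 = 7.17 km.

7.17 km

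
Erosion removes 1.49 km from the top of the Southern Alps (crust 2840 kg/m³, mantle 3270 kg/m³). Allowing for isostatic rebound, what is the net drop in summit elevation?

0.196 km

Rebound u = e ρ_c/ρ_m = 1.49 km × 2840/3270 = 1.294 km.
Net surface drop = e − u = 1.49 km − 1.294 km = e (ρ_m − ρ_c)/ρ_m = 0.196 km.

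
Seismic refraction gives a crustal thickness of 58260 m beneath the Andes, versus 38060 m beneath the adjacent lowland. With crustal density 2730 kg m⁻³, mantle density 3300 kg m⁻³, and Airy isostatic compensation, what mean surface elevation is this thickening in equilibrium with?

3490 m

Excess crust Δ = 58260 m − 38060 m = 20200 m, split between elevation h and root r with h + r = Δ.
Airy balance ρ_c h = (ρ_m − ρ_c) r gives r = h ρ_c/(ρ_m − ρ_c), so h (1 + ρ_c/(ρ_m − ρ_c)) = Δ, i.e. h = Δ (ρ_m − ρ_c)/ρ_m.
h = 20200 m × 570/3300 = 3490 m.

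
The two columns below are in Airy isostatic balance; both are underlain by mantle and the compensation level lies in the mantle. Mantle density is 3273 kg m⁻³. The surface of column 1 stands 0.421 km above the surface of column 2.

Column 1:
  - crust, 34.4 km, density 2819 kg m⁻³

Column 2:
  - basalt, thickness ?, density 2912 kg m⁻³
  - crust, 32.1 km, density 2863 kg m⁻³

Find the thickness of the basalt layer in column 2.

2.99 km

Take the compensation level at the base of the deeper column (depth z_c below the surface of column 1) and equate Σ ρ_i t_i down to z_c; mantle fills any gap and the z_c terms cancel.
Column 1: 34.4×2819 + (z_c − 34.4)×3273
Column 2: 0.421×0 + x×2912 + 32.1×2863 + (z_c − 0.421 − 32.1 − x)×3273
The z_c×3273 term appears on both sides and cancels. Collect the known terms of each column as K = Σ(ρt)_known − 3273 × (depth of known layers): K_1 = 96973.6 − 3273×34.4 = −15617.6; K_2 = 91902.3 − 3273×(0.421 + 32.1) = −14538.933.
Balance: K_1 = K_2 − x×(3273 − 2912), so x = (K_2 − K_1)/(3273 − 2912) = 1078.67/361 = 2.99 km.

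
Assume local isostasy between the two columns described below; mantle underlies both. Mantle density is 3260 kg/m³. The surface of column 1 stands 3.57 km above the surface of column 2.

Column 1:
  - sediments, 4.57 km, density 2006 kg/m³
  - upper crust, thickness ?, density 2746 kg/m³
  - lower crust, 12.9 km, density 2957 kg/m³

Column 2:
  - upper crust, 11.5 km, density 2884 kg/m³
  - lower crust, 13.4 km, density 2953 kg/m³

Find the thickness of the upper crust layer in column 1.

20.3 km

Take the compensation level at the base of the deeper column (depth z_c below the surface of column 1) and equate Σ ρ_i t_i down to z_c; mantle fills any gap and the z_c terms cancel.
Column 1: 4.57×2006 + x×2746 + 12.9×2957 + (z_c − 17.47 − x)×3260
Column 2: 3.57×0 + 11.5×2884 + 13.4×2953 + (z_c − 3.57 − 24.9)×3260
The z_c×3260 term appears on both sides and cancels. Collect the known terms of each column as K = Σ(ρt)_known − 3260 × (depth of known layers): K_1 = 47312.72 − 3260×17.47 = −9639.48; K_2 = 72736.2 − 3260×(3.57 + 24.9) = −20076.
Balance: K_1 − x×(3260 − 2746) = K_2, so x = (K_1 − K_2)/(3260 − 2746) = 10436.5/514 = 20.3 km.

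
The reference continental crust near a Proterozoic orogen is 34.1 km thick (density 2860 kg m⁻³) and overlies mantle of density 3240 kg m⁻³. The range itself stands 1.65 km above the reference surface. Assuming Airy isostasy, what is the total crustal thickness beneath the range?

Root depth r = h ρ_c / (ρ_m − ρ_c) = 1.65 km × 2860 / 380 = 12.42 km.
Total thickness = T + h + r = 34.1 km + 1.65 km + 12.42 km = 48.2 km.

48.2 km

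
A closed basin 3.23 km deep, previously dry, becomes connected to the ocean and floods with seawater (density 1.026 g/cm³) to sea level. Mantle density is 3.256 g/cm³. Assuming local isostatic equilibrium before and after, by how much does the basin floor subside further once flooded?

After flooding the water column is d + s deep. Its weight must equal the weight of mantle displaced by the extra subsidence s: (d + s) ρ_w = s ρ_m.
s = d ρ_w / (ρ_m − ρ_w) = 3.23 km × 1.026/(3.256 − 1.026) = 1.49 km.

1.49 km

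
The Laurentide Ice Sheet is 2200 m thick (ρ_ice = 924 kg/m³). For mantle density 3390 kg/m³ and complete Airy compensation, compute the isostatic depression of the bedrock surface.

For local isostatic compensation: the ice load ρ_ice t is balanced by mantle displaced below, ρ_m s.
s = t ρ_ice / ρ_m = 2200 m × 924/3390 = 600 m.

600 m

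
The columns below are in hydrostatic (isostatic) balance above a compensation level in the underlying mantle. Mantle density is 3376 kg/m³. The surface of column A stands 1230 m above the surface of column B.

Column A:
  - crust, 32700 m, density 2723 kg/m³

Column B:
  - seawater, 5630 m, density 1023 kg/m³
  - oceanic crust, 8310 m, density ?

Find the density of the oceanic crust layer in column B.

Take the compensation level at the base of the deeper column (depth z_c below the surface of column A) and equate Σ ρ_i t_i down to z_c; mantle fills any gap and the z_c terms cancel.
Column A: 32700×2723 + (z_c − 32700)×3376
Column B: 1230×0 + 5630×1023 + 8310×ρ + (z_c − 1230 − 13940)×3376
The z_c×3376 term appears on both sides and cancels. Collect the known terms of each column as K = Σ(ρt)_known − 3376 × (depth of known layers): K_A = 89042100 − 3376×32700 = −21353100; K_B = 5759490 − 3376×(1230 + 13940) = −45454430.
Balance: K_A = K_B + 8310×ρ, so ρ = (K_A − K_B)/8310 = 24101300/8310 = 2900 kg/m³.

2900 kg/m³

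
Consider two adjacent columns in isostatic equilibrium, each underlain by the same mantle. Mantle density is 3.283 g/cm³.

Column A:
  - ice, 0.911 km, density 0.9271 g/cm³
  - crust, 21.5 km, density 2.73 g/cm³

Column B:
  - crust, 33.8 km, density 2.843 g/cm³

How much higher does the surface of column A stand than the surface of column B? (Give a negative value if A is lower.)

−0.255 km

For any compensation level in the mantle, the mantle terms cancel and isostasy reduces to e = (Σt_A − Σt_B) − (Σ(ρt)_A − Σ(ρt)_B) / ρ_m.
Σt_A = 22.411 km; Σt_B = 33.8 km; Σ(ρt)_A = 59.5395881; Σ(ρt)_B = 96.0934 (in km·g/cm³).
e = (22.411 − 33.8) − (59.5395881 − 96.0934) / 3.283 = −0.255 km.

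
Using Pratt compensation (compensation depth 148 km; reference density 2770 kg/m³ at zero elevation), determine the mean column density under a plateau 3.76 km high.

2700 kg/m³

Pratt balance: ρ_ref D = ρ (D + h).
ρ = ρ_ref D/(D + h) = 2770 × 148 km/(148 km + 3.76 km) = 2700 kg/m³.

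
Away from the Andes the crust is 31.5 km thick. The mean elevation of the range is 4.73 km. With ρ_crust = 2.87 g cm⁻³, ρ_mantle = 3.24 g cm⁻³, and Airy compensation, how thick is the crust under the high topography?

Root depth r = h ρ_c / (ρ_m − ρ_c) = 4.73 km × 2.87 / 0.37 = 36.69 km.
Total thickness = T + h + r = 31.5 km + 4.73 km + 36.69 km = 72.9 km.

72.9 km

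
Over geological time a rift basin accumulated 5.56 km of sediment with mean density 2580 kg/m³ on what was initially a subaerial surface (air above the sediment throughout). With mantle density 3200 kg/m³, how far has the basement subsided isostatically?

4.48 km

Subaerial load: s = t ρ_sed / ρ_m = 5.56 km × 2580/3200 = 4.48 km.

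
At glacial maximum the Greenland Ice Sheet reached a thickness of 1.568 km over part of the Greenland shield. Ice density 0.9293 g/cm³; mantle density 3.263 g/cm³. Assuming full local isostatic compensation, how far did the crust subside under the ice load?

Balancing pressure at the compensation depth: the ice load ρ_ice t is balanced by mantle displaced below, ρ_m s.
s = t ρ_ice / ρ_m = 1.568 km × 0.9293/3.263 = 0.447 km.

0.447 km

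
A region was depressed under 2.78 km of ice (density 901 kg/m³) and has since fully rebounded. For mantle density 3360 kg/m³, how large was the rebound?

Removing the load lets mantle flow back in; uplift u satisfies ρ_ice t = ρ_m u.
u = t ρ_ice/ρ_m = 2.78 km × 901/3360 = 0.745 km.

0.745 km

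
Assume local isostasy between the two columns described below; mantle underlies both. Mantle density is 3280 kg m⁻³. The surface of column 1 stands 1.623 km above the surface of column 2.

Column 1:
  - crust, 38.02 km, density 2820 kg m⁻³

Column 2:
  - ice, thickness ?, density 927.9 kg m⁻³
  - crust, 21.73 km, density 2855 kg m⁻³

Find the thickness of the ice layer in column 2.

Take the compensation level at the base of the deeper column (depth z_c below the surface of column 1) and equate Σ ρ_i t_i down to z_c; mantle fills any gap and the z_c terms cancel.
Column 1: 38.02×2820 + (z_c − 38.02)×3280
Column 2: 1.623×0 + x×927.9 + 21.73×2855 + (z_c − 1.623 − 21.73 − x)×3280
The z_c×3280 term appears on both sides and cancels. Collect the known terms of each column as K = Σ(ρt)_known − 3280 × (depth of known layers): K_1 = 107216.4 − 3280×38.02 = −17489.2; K_2 = 62039.15 − 3280×(1.623 + 21.73) = −14558.69.
Balance: K_1 = K_2 − x×(3280 − 927.9), so x = (K_2 − K_1)/(3280 − 927.9) = 2930.51/2352.1 = 1.25 km.

1.25 km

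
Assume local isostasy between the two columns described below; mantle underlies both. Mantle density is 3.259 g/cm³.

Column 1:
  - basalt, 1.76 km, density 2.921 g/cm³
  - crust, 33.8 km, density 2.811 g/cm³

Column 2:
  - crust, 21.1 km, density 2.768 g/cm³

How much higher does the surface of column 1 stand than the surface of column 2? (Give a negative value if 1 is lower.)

For any compensation level in the mantle, the mantle terms cancel and isostasy reduces to e = (Σt_1 − Σt_2) − (Σ(ρt)_1 − Σ(ρt)_2) / ρ_m.
Σt_1 = 35.56 km; Σt_2 = 21.1 km; Σ(ρt)_1 = 100.15276; Σ(ρt)_2 = 58.4048 (in km·g/cm³).
e = (35.56 − 21.1) − (100.15276 − 58.4048) / 3.259 = 1.65 km.

1.65 km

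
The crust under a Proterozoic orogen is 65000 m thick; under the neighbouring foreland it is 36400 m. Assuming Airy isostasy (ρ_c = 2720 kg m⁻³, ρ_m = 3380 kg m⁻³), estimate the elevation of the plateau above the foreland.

5580 m

Excess crust Δ = 65000 m − 36400 m = 28600 m, split between elevation h and root r with h + r = Δ.
Airy balance ρ_c h = (ρ_m − ρ_c) r gives r = h ρ_c/(ρ_m − ρ_c), so h (1 + ρ_c/(ρ_m − ρ_c)) = Δ, i.e. h = Δ (ρ_m − ρ_c)/ρ_m.
h = 28600 m × 660/3380 = 5580 m.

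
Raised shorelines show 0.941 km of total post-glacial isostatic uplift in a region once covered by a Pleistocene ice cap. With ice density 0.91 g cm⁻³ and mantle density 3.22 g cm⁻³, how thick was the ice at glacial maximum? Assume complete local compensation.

3.33 km

u = t ρ_ice/ρ_m → t = u ρ_m/ρ_ice = 0.941 km × 3.22/0.91 = 3.33 km.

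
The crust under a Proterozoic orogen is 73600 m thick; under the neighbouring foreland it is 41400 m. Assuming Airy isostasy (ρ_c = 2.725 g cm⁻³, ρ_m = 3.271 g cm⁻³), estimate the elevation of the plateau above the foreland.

5370 m

Excess crust Δ = 73600 m − 41400 m = 32200 m, split between elevation h and root r with h + r = Δ.
Airy balance ρ_c h = (ρ_m − ρ_c) r gives r = h ρ_c/(ρ_m − ρ_c), so h (1 + ρ_c/(ρ_m − ρ_c)) = Δ, i.e. h = Δ (ρ_m − ρ_c)/ρ_m.
h = 32200 m × 0.546/3.271 = 5370 m.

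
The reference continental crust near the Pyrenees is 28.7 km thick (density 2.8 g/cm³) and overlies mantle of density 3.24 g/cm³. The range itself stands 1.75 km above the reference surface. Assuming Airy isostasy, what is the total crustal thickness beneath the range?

41.6 km

Root depth r = h ρ_c / (ρ_m − ρ_c) = 1.75 km × 2.8 / 0.44 = 11.14 km.
Total thickness = T + h + r = 28.7 km + 1.75 km + 11.14 km = 41.6 km.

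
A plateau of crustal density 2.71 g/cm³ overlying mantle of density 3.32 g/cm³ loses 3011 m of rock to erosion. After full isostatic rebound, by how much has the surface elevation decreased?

Rebound u = e ρ_c/ρ_m = 3011 m × 2.71/3.32 = 2458 m.
Net surface drop = e − u = 3011 m − 2458 m = e (ρ_m − ρ_c)/ρ_m = 553 m.

553 m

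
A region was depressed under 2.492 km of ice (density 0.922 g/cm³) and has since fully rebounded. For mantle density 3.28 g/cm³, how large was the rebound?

0.7 km

Removing the load lets mantle flow back in; uplift u satisfies ρ_ice t = ρ_m u.
u = t ρ_ice/ρ_m = 2.492 km × 0.922/3.28 = 0.7 km.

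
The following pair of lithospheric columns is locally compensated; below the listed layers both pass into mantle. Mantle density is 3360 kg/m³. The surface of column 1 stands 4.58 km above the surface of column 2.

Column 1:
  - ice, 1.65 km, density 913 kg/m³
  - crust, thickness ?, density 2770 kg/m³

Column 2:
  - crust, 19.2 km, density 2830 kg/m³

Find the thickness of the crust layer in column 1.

Take the compensation level at the base of the deeper column (depth z_c below the surface of column 1) and equate Σ ρ_i t_i down to z_c; mantle fills any gap and the z_c terms cancel.
Column 1: 1.65×913 + x×2770 + (z_c − 1.65 − x)×3360
Column 2: 4.58×0 + 19.2×2830 + (z_c − 4.58 − 19.2)×3360
The z_c×3360 term appears on both sides and cancels. Collect the known terms of each column as K = Σ(ρt)_known − 3360 × (depth of known layers): K_1 = 1506.45 − 3360×1.65 = −4037.55; K_2 = 54336 − 3360×(4.58 + 19.2) = −25564.8.
Balance: K_1 − x×(3360 − 2770) = K_2, so x = (K_1 − K_2)/(3360 − 2770) = 21527.2/590 = 36.5 km.

36.5 km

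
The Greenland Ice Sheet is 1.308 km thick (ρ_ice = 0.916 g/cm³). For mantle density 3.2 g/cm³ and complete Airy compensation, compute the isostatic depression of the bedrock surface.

Balancing pressure at the compensation depth: the ice load ρ_ice t is balanced by mantle displaced below, ρ_m s.
s = t ρ_ice / ρ_m = 1.308 km × 0.916/3.2 = 0.374 km.

0.374 km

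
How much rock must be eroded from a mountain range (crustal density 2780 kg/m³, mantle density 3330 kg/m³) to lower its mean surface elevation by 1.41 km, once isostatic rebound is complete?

Net drop Δ = e − u = e − e ρ_c/ρ_m = e (ρ_m − ρ_c)/ρ_m.
e = Δ ρ_m/(ρ_m − ρ_c) = 1.41 km × 3330/550 = 8.54 km.

8.54 km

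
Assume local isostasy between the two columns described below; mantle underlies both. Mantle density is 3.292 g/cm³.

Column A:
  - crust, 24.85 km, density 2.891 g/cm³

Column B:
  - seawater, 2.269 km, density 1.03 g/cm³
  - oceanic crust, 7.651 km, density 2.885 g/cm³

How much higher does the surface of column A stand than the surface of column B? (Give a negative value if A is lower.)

0.522 km

For any compensation level in the mantle, the mantle terms cancel and isostasy reduces to e = (Σt_A − Σt_B) − (Σ(ρt)_A − Σ(ρt)_B) / ρ_m.
Σt_A = 24.85 km; Σt_B = 9.92 km; Σ(ρt)_A = 71.84135; Σ(ρt)_B = 24.410205 (in km·g/cm³).
e = (24.85 − 9.92) − (71.84135 − 24.410205) / 3.292 = 0.522 km.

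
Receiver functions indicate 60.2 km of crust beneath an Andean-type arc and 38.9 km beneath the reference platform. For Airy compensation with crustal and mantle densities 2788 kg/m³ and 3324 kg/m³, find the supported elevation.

3.43 km

Excess crust Δ = 60.2 km − 38.9 km = 21.3 km, split between elevation h and root r with h + r = Δ.
Airy balance ρ_c h = (ρ_m − ρ_c) r gives r = h ρ_c/(ρ_m − ρ_c), so h (1 + ρ_c/(ρ_m − ρ_c)) = Δ, i.e. h = Δ (ρ_m − ρ_c)/ρ_m.
h = 21.3 km × 536/3324 = 3.43 km.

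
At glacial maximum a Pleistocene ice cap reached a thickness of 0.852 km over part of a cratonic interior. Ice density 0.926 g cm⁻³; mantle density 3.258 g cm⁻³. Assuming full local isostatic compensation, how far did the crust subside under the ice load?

Isostatic balance requires: the ice load ρ_ice t is balanced by mantle displaced below, ρ_m s.
s = t ρ_ice / ρ_m = 0.852 km × 0.926/3.258 = 0.242 km.

0.242 km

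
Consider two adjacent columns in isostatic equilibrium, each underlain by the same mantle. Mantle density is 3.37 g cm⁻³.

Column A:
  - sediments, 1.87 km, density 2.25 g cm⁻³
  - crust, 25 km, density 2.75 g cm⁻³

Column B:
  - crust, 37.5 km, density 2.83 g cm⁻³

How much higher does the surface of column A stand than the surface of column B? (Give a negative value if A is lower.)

For any compensation level in the mantle, the mantle terms cancel and isostasy reduces to e = (Σt_A − Σt_B) − (Σ(ρt)_A − Σ(ρt)_B) / ρ_m.
Σt_A = 26.87 km; Σt_B = 37.5 km; Σ(ρt)_A = 72.9575; Σ(ρt)_B = 106.125 (in km·g cm⁻³).
e = (26.87 − 37.5) − (72.9575 − 106.125) / 3.37 = −0.788 km.

−0.788 km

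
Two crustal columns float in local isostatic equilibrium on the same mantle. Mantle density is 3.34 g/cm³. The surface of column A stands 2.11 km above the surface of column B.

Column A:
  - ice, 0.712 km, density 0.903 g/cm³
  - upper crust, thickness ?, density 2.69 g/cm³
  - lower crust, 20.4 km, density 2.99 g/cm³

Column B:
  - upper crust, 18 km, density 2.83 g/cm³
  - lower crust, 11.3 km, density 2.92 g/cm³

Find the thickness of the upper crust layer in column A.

18.6 km

Take the compensation level at the base of the deeper column (depth z_c below the surface of column A) and equate Σ ρ_i t_i down to z_c; mantle fills any gap and the z_c terms cancel.
Column A: 0.712×0.903 + x×2.69 + 20.4×2.99 + (z_c − 21.112 − x)×3.34
Column B: 2.11×0 + 18×2.83 + 11.3×2.92 + (z_c − 2.11 − 29.3)×3.34
The z_c×3.34 term appears on both sides and cancels. Collect the known terms of each column as K = Σ(ρt)_known − 3.34 × (depth of known layers): K_A = 61.638936 − 3.34×21.112 = −8.875144; K_B = 83.936 − 3.34×(2.11 + 29.3) = −20.9734.
Balance: K_A − x×(3.34 − 2.69) = K_B, so x = (K_A − K_B)/(3.34 − 2.69) = 12.0983/0.65 = 18.6 km.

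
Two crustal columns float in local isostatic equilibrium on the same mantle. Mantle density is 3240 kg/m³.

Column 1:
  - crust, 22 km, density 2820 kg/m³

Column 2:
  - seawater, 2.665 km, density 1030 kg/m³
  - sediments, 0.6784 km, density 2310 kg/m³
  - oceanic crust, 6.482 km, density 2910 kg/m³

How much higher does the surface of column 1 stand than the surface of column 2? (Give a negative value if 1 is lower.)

0.179 km

For any compensation level in the mantle, the mantle terms cancel and isostasy reduces to e = (Σt_1 − Σt_2) − (Σ(ρt)_1 − Σ(ρt)_2) / ρ_m.
Σt_1 = 22 km; Σt_2 = 9.8254 km; Σ(ρt)_1 = 62040; Σ(ρt)_2 = 23174.674 (in km·kg/m³).
e = (22 − 9.8254) − (62040 − 23174.674) / 3240 = 0.179 km.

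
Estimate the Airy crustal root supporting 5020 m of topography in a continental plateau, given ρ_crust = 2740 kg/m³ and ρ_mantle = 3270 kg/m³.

Equating mass per unit area of the two columns: the weight of the topography is balanced by the buoyancy of the root, ρ_c h = (ρ_m − ρ_c) r.
r = h · ρ_c / (ρ_m − ρ_c) = 5020 m × 2740 / (3270 − 2740) = 26000 m.

26000 m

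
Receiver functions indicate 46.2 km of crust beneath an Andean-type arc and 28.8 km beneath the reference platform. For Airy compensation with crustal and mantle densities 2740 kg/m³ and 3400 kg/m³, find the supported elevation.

Excess crust Δ = 46.2 km − 28.8 km = 17.4 km, split between elevation h and root r with h + r = Δ.
Airy balance ρ_c h = (ρ_m − ρ_c) r gives r = h ρ_c/(ρ_m − ρ_c), so h (1 + ρ_c/(ρ_m − ρ_c)) = Δ, i.e. h = Δ (ρ_m − ρ_c)/ρ_m.
h = 17.4 km × 660/3400 = 3.38 km.

3.38 km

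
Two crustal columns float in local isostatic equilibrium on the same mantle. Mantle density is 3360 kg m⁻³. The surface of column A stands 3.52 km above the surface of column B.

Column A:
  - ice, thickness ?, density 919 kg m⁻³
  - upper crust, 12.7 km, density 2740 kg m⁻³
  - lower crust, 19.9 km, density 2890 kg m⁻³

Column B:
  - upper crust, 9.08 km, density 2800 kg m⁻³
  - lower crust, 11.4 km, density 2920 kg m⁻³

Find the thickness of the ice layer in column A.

Take the compensation level at the base of the deeper column (depth z_c below the surface of column A) and equate Σ ρ_i t_i down to z_c; mantle fills any gap and the z_c terms cancel.
Column A: x×919 + 12.7×2740 + 19.9×2890 + (z_c − 32.6 − x)×3360
Column B: 3.52×0 + 9.08×2800 + 11.4×2920 + (z_c − 3.52 − 20.48)×3360
The z_c×3360 term appears on both sides and cancels. Collect the known terms of each column as K = Σ(ρt)_known − 3360 × (depth of known layers): K_A = 92309 − 3360×32.6 = −17227; K_B = 58712 − 3360×(3.52 + 20.48) = −21928.
Balance: K_A − x×(3360 − 919) = K_B, so x = (K_A − K_B)/(3360 − 919) = 4701/2441 = 1.93 km.

1.93 km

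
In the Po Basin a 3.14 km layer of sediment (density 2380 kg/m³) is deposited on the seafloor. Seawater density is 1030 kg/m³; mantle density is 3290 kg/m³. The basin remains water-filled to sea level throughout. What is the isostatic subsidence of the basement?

Submarine loading: the sediment displaces seawater, and the subsidence is in turn flooded, so s (ρ_m − ρ_w) = t (ρ_sed − ρ_w).
s = 3.14 km × (2380 − 1030) / (3290 − 1030) = 1.88 km.

1.88 km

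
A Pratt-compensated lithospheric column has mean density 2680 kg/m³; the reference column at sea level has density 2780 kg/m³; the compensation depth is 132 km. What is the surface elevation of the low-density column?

4.93 km

ρ_ref D = ρ (D + h) → h = D (ρ_ref − ρ)/ρ.
h = 132 km × (2780 − 2680)/2680 = 4.93 km.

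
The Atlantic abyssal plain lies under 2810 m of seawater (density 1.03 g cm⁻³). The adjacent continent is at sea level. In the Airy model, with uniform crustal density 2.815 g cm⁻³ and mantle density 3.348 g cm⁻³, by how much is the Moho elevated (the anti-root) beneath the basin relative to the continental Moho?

9410 m

For local isostatic compensation: replacing crust with seawater at the top is compensated by replacing crust with mantle at the base: d (ρ_c − ρ_w) = a (ρ_m − ρ_c).
a = d (ρ_c − ρ_w)/(ρ_m − ρ_c) = 2810 m × 1.785/0.533 = 9410 m.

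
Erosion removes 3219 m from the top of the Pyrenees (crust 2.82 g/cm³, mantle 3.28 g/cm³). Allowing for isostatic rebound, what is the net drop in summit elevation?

Rebound u = e ρ_c/ρ_m = 3219 m × 2.82/3.28 = 2768 m.
Net surface drop = e − u = 3219 m − 2768 m = e (ρ_m − ρ_c)/ρ_m = 451 m.

451 m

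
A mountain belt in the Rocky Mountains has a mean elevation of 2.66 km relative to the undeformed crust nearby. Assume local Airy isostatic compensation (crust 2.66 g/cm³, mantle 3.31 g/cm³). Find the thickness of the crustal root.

10.9 km

Balancing pressure at the compensation depth: the weight of the topography is balanced by the buoyancy of the root, ρ_c h = (ρ_m − ρ_c) r.
r = h · ρ_c / (ρ_m − ρ_c) = 2.66 km × 2.66 / (3.31 − 2.66) = 10.9 km.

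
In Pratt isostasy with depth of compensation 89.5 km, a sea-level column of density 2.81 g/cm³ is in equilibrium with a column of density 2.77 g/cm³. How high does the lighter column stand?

ρ_ref D = ρ (D + h) → h = D (ρ_ref − ρ)/ρ.
h = 89.5 km × (2.81 − 2.77)/2.77 = 1.29 km.

1.29 km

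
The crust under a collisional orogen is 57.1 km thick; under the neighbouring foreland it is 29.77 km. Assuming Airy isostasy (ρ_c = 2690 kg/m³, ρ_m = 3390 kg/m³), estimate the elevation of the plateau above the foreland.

5.64 km

Excess crust Δ = 57.1 km − 29.77 km = 27.33 km, split between elevation h and root r with h + r = Δ.
Airy balance ρ_c h = (ρ_m − ρ_c) r gives r = h ρ_c/(ρ_m − ρ_c), so h (1 + ρ_c/(ρ_m − ρ_c)) = Δ, i.e. h = Δ (ρ_m − ρ_c)/ρ_m.
h = 27.33 km × 700/3390 = 5.64 km.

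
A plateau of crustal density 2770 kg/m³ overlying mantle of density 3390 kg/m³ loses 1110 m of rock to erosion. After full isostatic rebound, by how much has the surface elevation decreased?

Rebound u = e ρ_c/ρ_m = 1110 m × 2770/3390 = 907 m.
Net surface drop = e − u = 1110 m − 907 m = e (ρ_m − ρ_c)/ρ_m = 203 m.

203 m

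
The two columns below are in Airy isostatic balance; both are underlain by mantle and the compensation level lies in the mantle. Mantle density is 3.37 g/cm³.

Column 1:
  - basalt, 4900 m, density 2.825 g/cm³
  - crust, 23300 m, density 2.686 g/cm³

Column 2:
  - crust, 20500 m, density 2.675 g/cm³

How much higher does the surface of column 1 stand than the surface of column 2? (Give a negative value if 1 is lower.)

1290 m

For any compensation level in the mantle, the mantle terms cancel and isostasy reduces to e = (Σt_1 − Σt_2) − (Σ(ρt)_1 − Σ(ρt)_2) / ρ_m.
Σt_1 = 28200 m; Σt_2 = 20500 m; Σ(ρt)_1 = 76426.3; Σ(ρt)_2 = 54837.5 (in m·g/cm³).
e = (28200 − 20500) − (76426.3 − 54837.5) / 3.37 = 1290 m.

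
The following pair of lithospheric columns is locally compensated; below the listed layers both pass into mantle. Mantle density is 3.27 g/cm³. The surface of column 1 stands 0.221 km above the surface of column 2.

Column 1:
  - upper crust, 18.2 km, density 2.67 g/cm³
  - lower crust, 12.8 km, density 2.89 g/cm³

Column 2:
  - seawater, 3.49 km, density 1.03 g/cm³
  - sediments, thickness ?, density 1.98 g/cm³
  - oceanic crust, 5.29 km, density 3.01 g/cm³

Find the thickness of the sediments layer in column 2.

4.55 km

Take the compensation level at the base of the deeper column (depth z_c below the surface of column 1) and equate Σ ρ_i t_i down to z_c; mantle fills any gap and the z_c terms cancel.
Column 1: 18.2×2.67 + 12.8×2.89 + (z_c − 31)×3.27
Column 2: 0.221×0 + 3.49×1.03 + x×1.98 + 5.29×3.01 + (z_c − 0.221 − 8.78 − x)×3.27
The z_c×3.27 term appears on both sides and cancels. Collect the known terms of each column as K = Σ(ρt)_known − 3.27 × (depth of known layers): K_1 = 85.586 − 3.27×31 = −15.784; K_2 = 19.5176 − 3.27×(0.221 + 8.78) = −9.91567.
Balance: K_1 = K_2 − x×(3.27 − 1.98), so x = (K_2 − K_1)/(3.27 − 1.98) = 5.86833/1.29 = 4.55 km.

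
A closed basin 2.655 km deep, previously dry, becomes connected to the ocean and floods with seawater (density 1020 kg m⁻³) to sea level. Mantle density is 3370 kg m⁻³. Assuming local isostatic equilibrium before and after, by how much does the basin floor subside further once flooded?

1.15 km

After flooding the water column is d + s deep. Its weight must equal the weight of mantle displaced by the extra subsidence s: (d + s) ρ_w = s ρ_m.
s = d ρ_w / (ρ_m − ρ_w) = 2.655 km × 1020/(3370 − 1020) = 1.15 km.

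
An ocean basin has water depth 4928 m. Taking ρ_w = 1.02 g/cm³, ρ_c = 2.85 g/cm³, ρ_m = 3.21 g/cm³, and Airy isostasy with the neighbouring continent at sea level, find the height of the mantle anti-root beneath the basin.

25100 m

Isostatic balance requires: replacing crust with seawater at the top is compensated by replacing crust with mantle at the base: d (ρ_c − ρ_w) = a (ρ_m − ρ_c).
a = d (ρ_c − ρ_w)/(ρ_m − ρ_c) = 4928 m × 1.83/0.36 = 25100 m.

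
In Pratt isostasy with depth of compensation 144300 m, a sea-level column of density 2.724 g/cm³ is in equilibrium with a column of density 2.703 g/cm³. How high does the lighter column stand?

ρ_ref D = ρ (D + h) → h = D (ρ_ref − ρ)/ρ.
h = 144300 m × (2.724 − 2.703)/2.703 = 1120 m.

1120 m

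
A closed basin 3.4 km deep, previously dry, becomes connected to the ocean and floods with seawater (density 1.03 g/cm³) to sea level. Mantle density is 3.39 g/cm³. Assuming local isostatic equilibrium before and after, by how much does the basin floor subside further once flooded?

After flooding the water column is d + s deep. Its weight must equal the weight of mantle displaced by the extra subsidence s: (d + s) ρ_w = s ρ_m.
s = d ρ_w / (ρ_m − ρ_w) = 3.4 km × 1.03/(3.39 − 1.03) = 1.48 km.

1.48 km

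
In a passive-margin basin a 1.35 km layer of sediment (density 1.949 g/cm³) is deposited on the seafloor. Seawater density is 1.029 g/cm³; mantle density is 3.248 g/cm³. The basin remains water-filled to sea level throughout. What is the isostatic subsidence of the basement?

0.56 km

Submarine loading: the sediment displaces seawater, and the subsidence is in turn flooded, so s (ρ_m − ρ_w) = t (ρ_sed − ρ_w).
s = 1.35 km × (1.949 − 1.029) / (3.248 − 1.029) = 0.56 km.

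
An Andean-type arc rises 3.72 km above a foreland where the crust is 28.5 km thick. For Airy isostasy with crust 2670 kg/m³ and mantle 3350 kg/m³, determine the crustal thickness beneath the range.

Root depth r = h ρ_c / (ρ_m − ρ_c) = 3.72 km × 2670 / 680 = 14.61 km.
Total thickness = T + h + r = 28.5 km + 3.72 km + 14.61 km = 46.8 km.

46.8 km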